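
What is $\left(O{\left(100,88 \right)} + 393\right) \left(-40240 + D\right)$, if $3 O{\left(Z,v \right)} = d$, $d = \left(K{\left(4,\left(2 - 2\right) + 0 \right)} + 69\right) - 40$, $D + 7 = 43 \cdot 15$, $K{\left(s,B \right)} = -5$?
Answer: $-15880402$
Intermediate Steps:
$D = 638$ ($D = -7 + 43 \cdot 15 = -7 + 645 = 638$)
$d = 24$ ($d = \left(-5 + 69\right) - 40 = 64 - 40 = 24$)
$O{\left(Z,v \right)} = 8$ ($O{\left(Z,v \right)} = \frac{1}{3} \cdot 24 = 8$)
$\left(O{\left(100,88 \right)} + 393\right) \left(-40240 + D\right) = \left(8 + 393\right) \left(-40240 + 638\right) = 401 \left(-39602\right) = -15880402$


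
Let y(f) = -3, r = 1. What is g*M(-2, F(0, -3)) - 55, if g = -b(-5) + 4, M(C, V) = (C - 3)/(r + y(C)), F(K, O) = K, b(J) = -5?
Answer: -65/2 ≈ -32.500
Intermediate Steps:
M(C, V) = 3/2 - C/2 (M(C, V) = (C - 3)/(1 - 3) = (-3 + C)/(-2) = (-3 + C)*(-½) = 3/2 - C/2)
g = 9 (g = -1*(-5) + 4 = 5 + 4 = 9)
g*M(-2, F(0, -3)) - 55 = 9*(3/2 - ½*(-2)) - 55 = 9*(3/2 + 1) - 55 = 9*(5/2) - 55 = 45/2 - 55 = -65/2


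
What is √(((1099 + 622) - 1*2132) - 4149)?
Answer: 4*I*√285 ≈ 67.528*I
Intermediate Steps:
√(((1099 + 622) - 1*2132) - 4149) = √((1721 - 2132) - 4149) = √(-411 - 4149) = √(-4560) = 4*I*√285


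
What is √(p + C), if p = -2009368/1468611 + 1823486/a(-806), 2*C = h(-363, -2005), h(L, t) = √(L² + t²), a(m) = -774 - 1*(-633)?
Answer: √(-3043080960011766584 + 117639791529138*√4151794)/15338826 ≈ 109.16*I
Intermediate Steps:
a(m) = -141 (a(m) = -774 + 633 = -141)
C = √4151794/2 (C = √((-363)² + (-2005)²)/2 = √(131769 + 4020025)/2 = √4151794/2 ≈ 1018.8)
p = -892758306278/69024717 (p = -2009368/1468611 + 1823486/(-141) = -2009368*1/1468611 + 1823486*(-1/141) = -2009368/1468611 - 1823486/141 = -892758306278/69024717 ≈ -12934.)
√(p + C) = √(-892758306278/69024717 + √4151794/2)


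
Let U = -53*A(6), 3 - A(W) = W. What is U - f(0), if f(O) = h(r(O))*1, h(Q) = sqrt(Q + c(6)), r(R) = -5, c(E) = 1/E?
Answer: 159 - I*sqrt(174)/6 ≈ 159.0 - 2.1985*I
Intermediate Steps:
A(W) = 3 - W
h(Q) = sqrt(1/6 + Q) (h(Q) = sqrt(Q + 1/6) = sqrt(1/6 + Q))
U = 159 (U = -53*(3 - 1*6) = -53*(3 - 6) = -53*(-3) = 159)
f(O) = I*sqrt(174)/6 (f(O) = (sqrt(6 + 36*(-5))/6)*1 = (sqrt(6 - 180)/6)*1 = (sqrt(-174)/6)*1 = ((I*sqrt(174))/6)*1 = (I*sqrt(174)/6)*1 = I*sqrt(174)/6)
U - f(0) = 159 - I*sqrt(174)/6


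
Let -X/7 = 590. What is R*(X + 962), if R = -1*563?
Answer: 1783584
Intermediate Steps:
X = -4130 (X = -7*590 = -4130)
R = -563
R*(X + 962) = -563*(-4130 + 962) = -563*(-3168) = 1783584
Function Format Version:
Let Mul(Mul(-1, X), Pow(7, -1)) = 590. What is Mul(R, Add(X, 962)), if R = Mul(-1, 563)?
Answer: 1783584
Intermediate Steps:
X = -4130 (X = Mul(-7, 590) = -4130)
R = -563
Mul(R, Add(X, 962)) = Mul(-563, Add(-4130, 962)) = Mul(-563, -3168) = 1783584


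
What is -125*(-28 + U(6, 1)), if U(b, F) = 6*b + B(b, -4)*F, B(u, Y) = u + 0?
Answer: -1750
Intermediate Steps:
B(u, Y) = u
U(b, F) = 6*b + F*b (U(b, F) = 6*b + b*F = 6*b + F*b)
-125*(-28 + U(6, 1)) = -125*(-28 + 6*(6 + 1)) = -125*(-28 + 6*7) = -125*(-28 + 42) = -125*14 = -1750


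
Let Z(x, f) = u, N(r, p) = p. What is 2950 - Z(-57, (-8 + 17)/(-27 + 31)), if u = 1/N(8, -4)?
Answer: 11801/4 ≈ 2950.3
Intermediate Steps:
u = -¼ (u = 1/(-4) = -¼ ≈ -0.25000)
Z(x, f) = -¼
2950 - Z(-57, (-8 + 17)/(-27 + 31)) = 2950 - 1*(-¼) = 2950 + ¼ = 11801/4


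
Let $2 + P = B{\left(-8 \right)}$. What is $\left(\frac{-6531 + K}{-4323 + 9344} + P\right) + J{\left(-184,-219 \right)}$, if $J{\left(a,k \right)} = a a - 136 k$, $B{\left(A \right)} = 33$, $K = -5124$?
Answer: $\frac{319680436}{5021} \approx 63669.0$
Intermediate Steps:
$J{\left(a,k \right)} = a^{2} - 136 k$
$P = 31$ ($P = -2 + 33 = 31$)
$\left(\frac{-6531 + K}{-4323 + 9344} + P\right) + J{\left(-184,-219 \right)} = \left(\frac{-6531 - 5124}{-4323 + 9344} + 31\right) + \left(\left(-184\right)^{2} - -29784\right) = \left(- \frac{11655}{5021} + 31\right) + \left(33856 + 29784\right) = \left(\left(-11655\right) \frac{1}{5021} + 31\right) + 63640 = \left(- \frac{11655}{5021} + 31\right) + 63640 = \frac{143996}{5021} + 63640 = \frac{319680436}{5021}$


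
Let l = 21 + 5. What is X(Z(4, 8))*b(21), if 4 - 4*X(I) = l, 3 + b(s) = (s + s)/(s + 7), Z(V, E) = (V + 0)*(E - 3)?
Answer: 33/4 ≈ 8.2500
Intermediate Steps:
Z(V, E) = V*(-3 + E)
b(s) = -3 + 2*s/(7 + s) (b(s) = -3 + (s + s)/(s + 7) = -3 + (2*s)/(7 + s) = -3 + 2*s/(7 + s))
l = 26
X(I) = -11/2 (X(I) = 1 - ¼*26 = 1 - 13/2 = -11/2)
X(Z(4, 8))*b(21) = -11*(-21 - 1*21)/(2*(7 + 21)) = -11*(-21 - 21)/(2*28) = -11*(-42)/56 = -11/2*(-3/2) = 33/4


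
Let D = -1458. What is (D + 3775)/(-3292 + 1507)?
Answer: -331/255 ≈ -1.2980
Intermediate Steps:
(D + 3775)/(-3292 + 1507) = (-1458 + 3775)/(-3292 + 1507) = 2317/(-1785) = 2317*(-1/1785) = -331/255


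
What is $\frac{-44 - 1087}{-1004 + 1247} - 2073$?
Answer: $- \frac{168290}{81} \approx -2077.7$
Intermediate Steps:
$\frac{-44 - 1087}{-1004 + 1247} - 2073 = - \frac{1131}{243} - 2073 = \left(-1131\right) \frac{1}{243} - 2073 = - \frac{377}{81} - 2073 = - \frac{168290}{81}$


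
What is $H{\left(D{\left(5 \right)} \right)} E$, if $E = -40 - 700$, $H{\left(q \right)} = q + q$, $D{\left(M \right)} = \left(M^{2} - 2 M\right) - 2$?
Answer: $-19240$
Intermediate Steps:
$D{\left(M \right)} = -2 + M^{2} - 2 M$
$H{\left(q \right)} = 2 q$
$E = -740$ ($E = -40 - 700 = -740$)
$H{\left(D{\left(5 \right)} \right)} E = 2 \left(-2 + 5^{2} - 10\right) \left(-740\right) = 2 \left(-2 + 25 - 10\right) \left(-740\right) = 2 \cdot 13 \left(-740\right) = 26 \left(-740\right) = -19240$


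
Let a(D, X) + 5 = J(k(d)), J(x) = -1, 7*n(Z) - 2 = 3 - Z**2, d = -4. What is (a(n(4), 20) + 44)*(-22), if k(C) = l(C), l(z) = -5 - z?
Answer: -836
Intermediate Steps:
n(Z) = 5/7 - Z**2/7 (n(Z) = 2/7 + (3 - Z**2)/7 = 2/7 + (3/7 - Z**2/7) = 5/7 - Z**2/7)
k(C) = -5 - C
a(D, X) = -6 (a(D, X) = -5 - 1 = -6)
(a(n(4), 20) + 44)*(-22) = (-6 + 44)*(-22) = 38*(-22) = -836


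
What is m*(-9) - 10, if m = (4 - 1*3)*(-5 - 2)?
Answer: 53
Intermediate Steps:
m = -7 (m = (4 - 3)*(-7) = 1*(-7) = -7)
m*(-9) - 10 = -7*(-9) - 10 = 63 - 10 = 53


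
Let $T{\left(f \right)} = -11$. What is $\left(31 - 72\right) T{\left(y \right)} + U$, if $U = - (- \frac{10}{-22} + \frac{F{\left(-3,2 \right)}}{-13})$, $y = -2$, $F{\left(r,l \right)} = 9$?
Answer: $\frac{64527}{143} \approx 451.24$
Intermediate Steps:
$U = \frac{34}{143}$ ($U = - (- \frac{10}{-22} + \frac{9}{-13}) = - (\left(-10\right) \left(- \frac{1}{22}\right) + 9 \left(- \frac{1}{13}\right)) = - (\frac{5}{11} - \frac{9}{13}) = \left(-1\right) \left(- \frac{34}{143}\right) = \frac{34}{143} \approx 0.23776$)
$\left(31 - 72\right) T{\left(y \right)} + U = \left(31 - 72\right) \left(-11\right) + \frac{34}{143} = \left(-41\right) \left(-11\right) + \frac{34}{143} = 451 + \frac{34}{143} = \frac{64527}{143}$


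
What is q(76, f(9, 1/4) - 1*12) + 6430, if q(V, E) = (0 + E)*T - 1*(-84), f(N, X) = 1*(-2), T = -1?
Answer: 6528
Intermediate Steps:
f(N, X) = -2
q(V, E) = 84 - E (q(V, E) = (0 + E)*(-1) - 1*(-84) = E*(-1) + 84 = -E + 84 = 84 - E)
q(76, f(9, 1/4) - 1*12) + 6430 = (84 - (-2 - 1*12)) + 6430 = (84 - (-2 - 12)) + 6430 = (84 - 1*(-14)) + 6430 = (84 + 14) + 6430 = 98 + 6430 = 6528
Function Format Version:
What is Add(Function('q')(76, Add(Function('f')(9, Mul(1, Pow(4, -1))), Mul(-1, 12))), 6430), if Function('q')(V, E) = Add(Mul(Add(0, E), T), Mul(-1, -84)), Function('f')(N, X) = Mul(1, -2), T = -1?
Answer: 6528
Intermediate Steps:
Function('f')(N, X) = -2
Function('q')(V, E) = Add(84, Mul(-1, E)) (Function('q')(V, E) = Add(Mul(Add(0, E), -1), Mul(-1, -84)) = Add(Mul(E, -1), 84) = Add(Mul(-1, E), 84) = Add(84, Mul(-1, E)))
Add(Function('q')(76, Add(Function('f')(9, Mul(1, Pow(4, -1))), Mul(-1, 12))), 6430) = Add(Add(84, Mul(-1, Add(-2, Mul(-1, 12)))), 6430) = Add(Add(84, Mul(-1, Add(-2, -12))), 6430) = Add(Add(84, Mul(-1, -14)), 6430) = Add(Add(84, 14), 6430) = Add(98, 6430) = 6528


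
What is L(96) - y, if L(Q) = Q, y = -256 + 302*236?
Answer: -70920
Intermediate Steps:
y = 71016 (y = -256 + 71272 = 71016)
L(96) - y = 96 - 1*71016 = 96 - 71016 = -70920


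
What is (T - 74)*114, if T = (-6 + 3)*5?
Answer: -10146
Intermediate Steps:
T = -15 (T = -3*5 = -15)
(T - 74)*114 = (-15 - 74)*114 = -89*114 = -10146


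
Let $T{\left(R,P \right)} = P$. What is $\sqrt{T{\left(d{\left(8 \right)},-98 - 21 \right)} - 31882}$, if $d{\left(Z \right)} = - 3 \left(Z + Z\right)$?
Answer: $i \sqrt{32001} \approx 178.89 i$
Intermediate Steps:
$d{\left(Z \right)} = - 6 Z$ ($d{\left(Z \right)} = - 3 \cdot 2 Z = - 6 Z$)
$\sqrt{T{\left(d{\left(8 \right)},-98 - 21 \right)} - 31882} = \sqrt{\left(-98 - 21\right) - 31882} = \sqrt{-119 - 31882} = \sqrt{-32001} = i \sqrt{32001}$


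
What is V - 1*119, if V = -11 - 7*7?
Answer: -179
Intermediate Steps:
V = -60 (V = -11 - 49 = -60)
V - 1*119 = -60 - 1*119 = -60 - 119 = -179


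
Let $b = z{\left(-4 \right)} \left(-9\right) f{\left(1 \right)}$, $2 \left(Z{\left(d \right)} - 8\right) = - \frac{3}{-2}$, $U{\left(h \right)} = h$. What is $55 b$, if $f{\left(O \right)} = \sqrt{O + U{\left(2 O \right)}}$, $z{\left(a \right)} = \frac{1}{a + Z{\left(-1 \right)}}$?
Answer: $- \frac{1980 \sqrt{3}}{19} \approx -180.5$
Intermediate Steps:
$Z{\left(d \right)} = \frac{35}{4}$ ($Z{\left(d \right)} = 8 + \frac{\left(-3\right) \frac{1}{-2}}{2} = 8 + \frac{\left(-3\right) \left(- \frac{1}{2}\right)}{2} = 8 + \frac{1}{2} \cdot \frac{3}{2} = 8 + \frac{3}{4} = \frac{35}{4}$)
$z{\left(a \right)} = \frac{1}{\frac{35}{4} + a}$ ($z{\left(a \right)} = \frac{1}{a + \frac{35}{4}} = \frac{1}{\frac{35}{4} + a}$)
$f{\left(O \right)} = \sqrt{3} \sqrt{O}$ ($f{\left(O \right)} = \sqrt{O + 2 O} = \sqrt{3 O} = \sqrt{3} \sqrt{O}$)
$b = - \frac{36 \sqrt{3}}{19}$ ($b = \frac{4}{35 + 4 \left(-4\right)} \left(-9\right) \sqrt{3} \sqrt{1} = \frac{4}{35 - 16} \left(-9\right) \sqrt{3} \cdot 1 = \frac{4}{19} \left(-9\right) \sqrt{3} = - \frac{36 \sqrt{3}}{19} \approx -3.2818$)
$55 b = 55 \left(- \frac{36 \sqrt{3}}{19}\right) = - \frac{1980 \sqrt{3}}{19}$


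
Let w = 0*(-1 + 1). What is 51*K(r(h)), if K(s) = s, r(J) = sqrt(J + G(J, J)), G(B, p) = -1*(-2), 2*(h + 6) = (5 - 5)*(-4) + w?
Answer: 102*I ≈ 102.0*I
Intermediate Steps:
w = 0 (w = 0*0 = 0)
h = -6 (h = -6 + ((5 - 5)*(-4) + 0)/2 = -6 + (0*(-4) + 0)/2 = -6 + (0 + 0)/2 = -6 + (1/2)*0 = -6 + 0 = -6)
G(B, p) = 2
r(J) = sqrt(2 + J) (r(J) = sqrt(J + 2) = sqrt(2 + J))
51*K(r(h)) = 51*sqrt(2 - 6) = 51*sqrt(-4) = 51*(2*I) = 102*I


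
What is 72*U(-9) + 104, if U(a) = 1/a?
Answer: 96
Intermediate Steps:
72*U(-9) + 104 = 72/(-9) + 104 = 72*(-⅑) + 104 = -8 + 104 = 96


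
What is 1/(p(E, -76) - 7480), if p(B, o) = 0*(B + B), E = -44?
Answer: -1/7480 ≈ -0.00013369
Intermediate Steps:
p(B, o) = 0 (p(B, o) = 0*(2*B) = 0)
1/(p(E, -76) - 7480) = 1/(0 - 7480) = 1/(-7480) = -1/7480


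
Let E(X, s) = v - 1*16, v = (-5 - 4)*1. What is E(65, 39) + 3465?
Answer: 3440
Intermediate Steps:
v = -9 (v = -9*1 = -9)
E(X, s) = -25 (E(X, s) = -9 - 1*16 = -9 - 16 = -25)
E(65, 39) + 3465 = -25 + 3465 = 3440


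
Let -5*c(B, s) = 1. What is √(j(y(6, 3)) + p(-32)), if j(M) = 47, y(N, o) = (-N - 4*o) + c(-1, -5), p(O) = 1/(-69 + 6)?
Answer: 4*√1295/21 ≈ 6.8545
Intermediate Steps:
p(O) = -1/63 (p(O) = 1/(-63) = -1/63)
c(B, s) = -⅕ (c(B, s) = -⅕*1 = -⅕)
y(N, o) = -⅕ - N - 4*o (y(N, o) = (-N - 4*o) - ⅕ = -⅕ - N - 4*o)
√(j(y(6, 3)) + p(-32)) = √(47 - 1/63) = √(2960/63) = 4*√1295/21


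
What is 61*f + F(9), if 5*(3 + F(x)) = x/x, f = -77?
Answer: -23499/5 ≈ -4699.8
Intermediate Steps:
F(x) = -14/5 (F(x) = -3 + (x/x)/5 = -3 + (⅕)*1 = -3 + ⅕ = -14/5)
61*f + F(9) = 61*(-77) - 14/5 = -4697 - 14/5 = -23499/5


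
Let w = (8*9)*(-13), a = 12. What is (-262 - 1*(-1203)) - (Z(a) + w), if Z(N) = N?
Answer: 1865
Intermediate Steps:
w = -936 (w = 72*(-13) = -936)
(-262 - 1*(-1203)) - (Z(a) + w) = (-262 - 1*(-1203)) - (12 - 936) = (-262 + 1203) - 1*(-924) = 941 + 924 = 1865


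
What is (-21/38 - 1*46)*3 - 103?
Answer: -9221/38 ≈ -242.66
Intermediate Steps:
(-21/38 - 1*46)*3 - 103 = (-21*1/38 - 46)*3 - 103 = (-21/38 - 46)*3 - 103 = -1769/38*3 - 103 = -5307/38 - 103 = -9221/38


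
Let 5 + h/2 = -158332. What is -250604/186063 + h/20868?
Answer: -10691819789/647127114 ≈ -16.522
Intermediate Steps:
h = -316674 (h = -10 + 2*(-158332) = -10 - 316664 = -316674)
-250604/186063 + h/20868 = -250604/186063 - 316674/20868 = -250604*1/186063 - 316674*1/20868 = -250604/186063 - 52779/3478 = -10691819789/647127114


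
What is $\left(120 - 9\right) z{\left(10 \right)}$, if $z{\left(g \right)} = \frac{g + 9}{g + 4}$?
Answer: $\frac{2109}{14} \approx 150.64$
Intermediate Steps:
$z{\left(g \right)} = \frac{9 + g}{4 + g}$
$\left(120 - 9\right) z{\left(10 \right)} = \left(120 - 9\right) \frac{9 + 10}{4 + 10} = 111 \cdot \frac{1}{14} \cdot 19 = 111 \cdot \frac{19}{14} = \frac{2109}{14}$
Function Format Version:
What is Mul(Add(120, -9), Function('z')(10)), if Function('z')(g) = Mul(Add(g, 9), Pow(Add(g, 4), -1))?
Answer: Rational(2109, 14) ≈ 150.64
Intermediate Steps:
Function('z')(g) = Mul(Pow(Add(4, g), -1), Add(9, g)) (Function('z')(g) = Mul(Add(9, g), Pow(Add(4, g), -1)) = Mul(Pow(Add(4, g), -1), Add(9, g)))
Mul(Add(120, -9), Function('z')(10)) = Mul(Add(120, -9), Mul(Pow(Add(4, 10), -1), Add(9, 10))) = Mul(111, Mul(Pow(14, -1), 19)) = Mul(111, Mul(Rational(1, 14), 19)) = Mul(111, Rational(19, 14)) = Rational(2109, 14)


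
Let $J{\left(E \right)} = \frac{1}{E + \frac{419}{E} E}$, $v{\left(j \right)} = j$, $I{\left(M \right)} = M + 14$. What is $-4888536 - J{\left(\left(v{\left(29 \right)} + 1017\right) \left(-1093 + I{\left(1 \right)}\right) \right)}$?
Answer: $- \frac{5510206234583}{1127169} \approx -4.8885 \cdot 10^{6}$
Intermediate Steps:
$I{\left(M \right)} = 14 + M$
$J{\left(E \right)} = \frac{1}{419 + E}$ ($J{\left(E \right)} = \frac{1}{E + 419} = \frac{1}{419 + E}$)
$-4888536 - J{\left(\left(v{\left(29 \right)} + 1017\right) \left(-1093 + I{\left(1 \right)}\right) \right)} = -4888536 - \frac{1}{419 + \left(29 + 1017\right) \left(-1093 + \left(14 + 1\right)\right)} = -4888536 - \frac{1}{419 + 1046 \left(-1093 + 15\right)} = -4888536 - \frac{1}{419 + 1046 \left(-1078\right)} = -4888536 - \frac{1}{419 - 1127588} = -4888536 - \frac{1}{-1127169} = -4888536 - - \frac{1}{1127169} = -4888536 + \frac{1}{1127169} = - \frac{5510206234583}{1127169}$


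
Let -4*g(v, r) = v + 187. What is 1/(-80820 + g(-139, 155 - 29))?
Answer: -1/80832 ≈ -1.2371e-5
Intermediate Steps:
g(v, r) = -187/4 - v/4 (g(v, r) = -(v + 187)/4 = -(187 + v)/4 = -187/4 - v/4)
1/(-80820 + g(-139, 155 - 29)) = 1/(-80820 + (-187/4 - ¼*(-139))) = 1/(-80820 + (-187/4 + 139/4)) = 1/(-80820 - 12) = 1/(-80832) = -1/80832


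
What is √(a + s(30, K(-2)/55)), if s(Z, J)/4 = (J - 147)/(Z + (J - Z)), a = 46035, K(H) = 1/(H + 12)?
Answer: I*√277361 ≈ 526.65*I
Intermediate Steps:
K(H) = 1/(12 + H)
s(Z, J) = 4*(-147 + J)/J (s(Z, J) = 4*((J - 147)/(Z + (J - Z))) = 4*((-147 + J)/J) = 4*(-147 + J)/J)
√(a + s(30, K(-2)/55)) = √(46035 + (4 - 588/(1/((12 - 2)*55)))) = √(46035 + (4 - 588/((1/55)/10))) = √(46035 + (4 - 588/((⅒)*(1/55)))) = √(46035 + (4 - 588/1/550)) = √(46035 + (4 - 588*550)) = √(46035 + (4 - 323400)) = √(46035 - 323396) = √(-277361) = I*√277361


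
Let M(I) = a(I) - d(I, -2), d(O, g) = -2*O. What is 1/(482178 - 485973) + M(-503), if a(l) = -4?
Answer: -3832951/3795 ≈ -1010.0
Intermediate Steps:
M(I) = -4 + 2*I (M(I) = -4 - (-2)*I = -4 + 2*I)
1/(482178 - 485973) + M(-503) = 1/(482178 - 485973) + (-4 + 2*(-503)) = 1/(-3795) + (-4 - 1006) = -1/3795 - 1010 = -3832951/3795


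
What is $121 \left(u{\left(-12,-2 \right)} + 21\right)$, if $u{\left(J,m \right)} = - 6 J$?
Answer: $11253$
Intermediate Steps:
$121 \left(u{\left(-12,-2 \right)} + 21\right) = 121 \left(\left(-6\right) \left(-12\right) + 21\right) = 121 \left(72 + 21\right) = 121 \cdot 93 = 11253$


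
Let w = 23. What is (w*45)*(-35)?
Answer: -36225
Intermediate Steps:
(w*45)*(-35) = (23*45)*(-35) = 1035*(-35) = -36225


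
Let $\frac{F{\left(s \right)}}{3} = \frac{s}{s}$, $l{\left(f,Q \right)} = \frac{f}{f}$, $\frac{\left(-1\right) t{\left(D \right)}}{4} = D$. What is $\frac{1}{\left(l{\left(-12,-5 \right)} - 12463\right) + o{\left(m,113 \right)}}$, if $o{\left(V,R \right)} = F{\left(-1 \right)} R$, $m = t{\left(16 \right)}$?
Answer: $- \frac{1}{12123} \approx -8.2488 \cdot 10^{-5}$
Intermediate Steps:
$t{\left(D \right)} = - 4 D$
$l{\left(f,Q \right)} = 1$
$m = -64$ ($m = \left(-4\right) 16 = -64$)
$F{\left(s \right)} = 3$ ($F{\left(s \right)} = 3 \frac{s}{s} = 3 \cdot 1 = 3$)
$o{\left(V,R \right)} = 3 R$
$\frac{1}{\left(l{\left(-12,-5 \right)} - 12463\right) + o{\left(m,113 \right)}} = \frac{1}{\left(1 - 12463\right) + 3 \cdot 113} = \frac{1}{\left(1 - 12463\right) + 339} = \frac{1}{-12462 + 339} = \frac{1}{-12123} = - \frac{1}{12123}$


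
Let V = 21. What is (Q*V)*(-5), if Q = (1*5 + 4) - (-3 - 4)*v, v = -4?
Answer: 1995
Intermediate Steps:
Q = -19 (Q = (1*5 + 4) - (-3 - 4)*(-4) = (5 + 4) - (-7)*(-4) = 9 - 1*28 = 9 - 28 = -19)
(Q*V)*(-5) = -19*21*(-5) = -399*(-5) = 1995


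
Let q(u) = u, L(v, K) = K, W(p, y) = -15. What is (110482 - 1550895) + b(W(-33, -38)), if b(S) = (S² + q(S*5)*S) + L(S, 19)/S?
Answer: -21585964/15 ≈ -1.4391e+6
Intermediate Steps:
b(S) = 6*S² + 19/S (b(S) = (S² + (S*5)*S) + 19/S = (S² + (5*S)*S) + 19/S = (S² + 5*S²) + 19/S = 6*S² + 19/S)
(110482 - 1550895) + b(W(-33, -38)) = (110482 - 1550895) + (19 + 6*(-15)³)/(-15) = -1440413 - (19 + 6*(-3375))/15 = -1440413 - (19 - 20250)/15 = -1440413 - 1/15*(-20231) = -1440413 + 20231/15 = -21585964/15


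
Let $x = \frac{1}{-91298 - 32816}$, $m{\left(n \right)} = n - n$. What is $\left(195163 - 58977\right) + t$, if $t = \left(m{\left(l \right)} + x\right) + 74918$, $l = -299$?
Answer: $\frac{26200961855}{124114} \approx 2.111 \cdot 10^{5}$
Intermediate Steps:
$m{\left(n \right)} = 0$
$x = - \frac{1}{124114}$ ($x = \frac{1}{-124114} = - \frac{1}{124114} \approx -8.0571 \cdot 10^{-6}$)
$t = \frac{9298372651}{124114}$ ($t = \left(0 - \frac{1}{124114}\right) + 74918 = - \frac{1}{124114} + 74918 = \frac{9298372651}{124114} \approx 74918.0$)
$\left(195163 - 58977\right) + t = \left(195163 - 58977\right) + \frac{9298372651}{124114} = 136186 + \frac{9298372651}{124114} = \frac{26200961855}{124114}$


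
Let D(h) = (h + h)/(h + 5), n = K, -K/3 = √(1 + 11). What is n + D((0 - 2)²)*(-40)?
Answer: -320/9 - 6*√3 ≈ -45.948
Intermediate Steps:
K = -6*√3 (K = -3*√(1 + 11) = -6*√3 ≈ -10.392)
n = -6*√3 ≈ -10.392
D(h) = 2*h/(5 + h) (D(h) = (2*h)/(5 + h) = 2*h/(5 + h))
n + D((0 - 2)²)*(-40) = -6*√3 + (2*(0 - 2)²/(5 + (0 - 2)²))*(-40) = -6*√3 + (2*(-2)²/(5 + (-2)²))*(-40) = -6*√3 + (2*4/(5 + 4))*(-40) = -6*√3 + (2*4/9)*(-40) = -6*√3 + (2*4*(⅑))*(-40) = -6*√3 + (8/9)*(-40) = -6*√3 - 320/9 = -320/9 - 6*√3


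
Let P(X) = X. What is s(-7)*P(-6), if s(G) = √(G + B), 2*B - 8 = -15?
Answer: -3*I*√42 ≈ -19.442*I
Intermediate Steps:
B = -7/2 (B = 4 + (½)*(-15) = 4 - 15/2 = -7/2 ≈ -3.5000)
s(G) = √(-7/2 + G) (s(G) = √(G - 7/2) = √(-7/2 + G))
s(-7)*P(-6) = (√(-14 + 4*(-7))/2)*(-6) = (√(-14 - 28)/2)*(-6) = (√(-42)/2)*(-6) = ((I*√42)/2)*(-6) = (I*√42/2)*(-6) = -3*I*√42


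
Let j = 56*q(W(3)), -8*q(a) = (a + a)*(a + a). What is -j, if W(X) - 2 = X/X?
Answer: 252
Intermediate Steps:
W(X) = 3 (W(X) = 2 + X/X = 2 + 1 = 3)
q(a) = -a**2/2 (q(a) = -(a + a)*(a + a)/8 = -2*a*2*a/8 = -a**2/2)
j = -252 (j = 56*(-1/2*3**2) = 56*(-1/2*9) = 56*(-9/2) = -252)
-j = -1*(-252) = 252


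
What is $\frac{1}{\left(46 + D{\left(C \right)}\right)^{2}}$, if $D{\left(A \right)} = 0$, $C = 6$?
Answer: $\frac{1}{2116} \approx 0.00047259$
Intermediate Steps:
$\frac{1}{\left(46 + D{\left(C \right)}\right)^{2}} = \frac{1}{\left(46 + 0\right)^{2}} = \frac{1}{46^{2}} = \frac{1}{2116}$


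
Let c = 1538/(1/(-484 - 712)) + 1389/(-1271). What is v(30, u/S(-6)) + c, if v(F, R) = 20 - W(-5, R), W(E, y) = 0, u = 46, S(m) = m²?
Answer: -2337914377/1271 ≈ -1.8394e+6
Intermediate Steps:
c = -2337939797/1271 (c = 1538/(1/(-1196)) + 1389*(-1/1271) = 1538/(-1/1196) - 1389/1271 = 1538*(-1196) - 1389/1271 = -1839448 - 1389/1271 = -2337939797/1271 ≈ -1.8394e+6)
v(F, R) = 20 (v(F, R) = 20 - 1*0 = 20 + 0 = 20)
v(30, u/S(-6)) + c = 20 - 2337939797/1271 = -2337914377/1271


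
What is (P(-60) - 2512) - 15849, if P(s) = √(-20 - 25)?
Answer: -18361 + 3*I*√5 ≈ -18361.0 + 6.7082*I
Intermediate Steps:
P(s) = 3*I*√5 (P(s) = √(-45) = 3*I*√5)
(P(-60) - 2512) - 15849 = (3*I*√5 - 2512) - 15849 = (-2512 + 3*I*√5) - 15849 = -18361 + 3*I*√5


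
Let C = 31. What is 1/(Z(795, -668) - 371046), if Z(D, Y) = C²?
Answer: -1/370085 ≈ -2.7021e-6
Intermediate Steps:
Z(D, Y) = 961 (Z(D, Y) = 31² = 961)
1/(Z(795, -668) - 371046) = 1/(961 - 371046) = 1/(-370085) = -1/370085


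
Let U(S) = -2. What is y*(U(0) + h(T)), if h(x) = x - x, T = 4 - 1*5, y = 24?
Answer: -48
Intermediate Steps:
T = -1 (T = 4 - 5 = -1)
h(x) = 0
y*(U(0) + h(T)) = 24*(-2 + 0) = 24*(-2) = -48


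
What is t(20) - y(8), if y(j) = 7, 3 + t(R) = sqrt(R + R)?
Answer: -10 + 2*sqrt(10) ≈ -3.6754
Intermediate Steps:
t(R) = -3 + sqrt(2)*sqrt(R) (t(R) = -3 + sqrt(R + R) = -3 + sqrt(2*R) = -3 + sqrt(2)*sqrt(R))
t(20) - y(8) = (-3 + sqrt(2)*sqrt(20)) - 1*7 = (-3 + sqrt(2)*(2*sqrt(5))) - 7 = (-3 + 2*sqrt(10)) - 7 = -10 + 2*sqrt(10)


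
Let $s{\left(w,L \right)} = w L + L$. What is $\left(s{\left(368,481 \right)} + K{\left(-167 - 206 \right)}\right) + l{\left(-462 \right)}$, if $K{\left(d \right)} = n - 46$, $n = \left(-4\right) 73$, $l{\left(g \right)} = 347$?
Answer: $177498$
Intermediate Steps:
$s{\left(w,L \right)} = L + L w$ ($s{\left(w,L \right)} = L w + L = L + L w$)
$n = -292$
$K{\left(d \right)} = -338$ ($K{\left(d \right)} = -292 - 46 = -338$)
$\left(s{\left(368,481 \right)} + K{\left(-167 - 206 \right)}\right) + l{\left(-462 \right)} = \left(481 \left(1 + 368\right) - 338\right) + 347 = \left(481 \cdot 369 - 338\right) + 347 = \left(177489 - 338\right) + 347 = 177151 + 347 = 177498$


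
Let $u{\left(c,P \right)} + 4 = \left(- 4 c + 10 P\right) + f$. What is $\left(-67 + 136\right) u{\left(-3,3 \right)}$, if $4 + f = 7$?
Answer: $2829$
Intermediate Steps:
$f = 3$ ($f = -4 + 7 = 3$)
$u{\left(c,P \right)} = -1 - 4 c + 10 P$ ($u{\left(c,P \right)} = -4 + \left(\left(- 4 c + 10 P\right) + 3\right) = -4 + \left(3 - 4 c + 10 P\right) = -1 - 4 c + 10 P$)
$\left(-67 + 136\right) u{\left(-3,3 \right)} = \left(-67 + 136\right) \left(-1 - -12 + 10 \cdot 3\right) = 69 \left(-1 + 12 + 30\right) = 69 \cdot 41 = 2829$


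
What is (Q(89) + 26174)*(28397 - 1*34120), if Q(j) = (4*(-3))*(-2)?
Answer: -149931154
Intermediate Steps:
Q(j) = 24 (Q(j) = -12*(-2) = 24)
(Q(89) + 26174)*(28397 - 1*34120) = (24 + 26174)*(28397 - 1*34120) = 26198*(28397 - 34120) = 26198*(-5723) = -149931154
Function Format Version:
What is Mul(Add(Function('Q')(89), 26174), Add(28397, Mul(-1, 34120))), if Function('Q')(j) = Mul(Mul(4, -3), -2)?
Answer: -149931154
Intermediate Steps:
Function('Q')(j) = 24 (Function('Q')(j) = Mul(-12, -2) = 24)
Mul(Add(Function('Q')(89), 26174), Add(28397, Mul(-1, 34120))) = Mul(Add(24, 26174), Add(28397, Mul(-1, 34120))) = Mul(26198, Add(28397, -34120)) = Mul(26198, -5723) = -149931154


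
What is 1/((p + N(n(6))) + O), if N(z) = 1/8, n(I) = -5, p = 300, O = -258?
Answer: 8/337 ≈ 0.023739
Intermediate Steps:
N(z) = 1/8
1/((p + N(n(6))) + O) = 1/((300 + 1/8) - 258) = 1/(2401/8 - 258) = 1/(337/8) = 8/337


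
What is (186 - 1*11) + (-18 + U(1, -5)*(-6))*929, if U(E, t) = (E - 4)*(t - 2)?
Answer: -133601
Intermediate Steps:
U(E, t) = (-4 + E)*(-2 + t)
(186 - 1*11) + (-18 + U(1, -5)*(-6))*929 = (186 - 1*11) + (-18 + (8 - 4*(-5) - 2*1 + 1*(-5))*(-6))*929 = (186 - 11) + (-18 + (8 + 20 - 2 - 5)*(-6))*929 = 175 + (-18 + 21*(-6))*929 = 175 + (-18 - 126)*929 = 175 - 144*929 = 175 - 133776 = -133601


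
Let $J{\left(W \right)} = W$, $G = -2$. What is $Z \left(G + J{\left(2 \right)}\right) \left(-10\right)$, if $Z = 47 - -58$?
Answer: $0$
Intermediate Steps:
$Z = 105$ ($Z = 47 + 58 = 105$)
$Z \left(G + J{\left(2 \right)}\right) \left(-10\right) = 105 \left(-2 + 2\right) \left(-10\right) = 105 \cdot 0 \left(-10\right) = 105 \cdot 0 = 0$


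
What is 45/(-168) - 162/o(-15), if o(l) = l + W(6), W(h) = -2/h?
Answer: 13263/1288 ≈ 10.297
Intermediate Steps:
o(l) = -⅓ + l (o(l) = l - 2/6 = l - 2*⅙ = l - ⅓ = -⅓ + l)
45/(-168) - 162/o(-15) = 45/(-168) - 162/(-⅓ - 15) = 45*(-1/168) - 162/(-46/3) = -15/56 - 162*(-3/46) = -15/56 + 243/23 = 13263/1288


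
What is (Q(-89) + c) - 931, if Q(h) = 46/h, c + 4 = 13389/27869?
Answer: -2319209188/2480341 ≈ -935.04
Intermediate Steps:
c = -98087/27869 (c = -4 + 13389/27869 = -98087/27869 ≈ -3.5196)
(Q(-89) + c) - 931 = (46/(-89) - 98087/27869) - 931 = (46*(-1/89) - 98087/27869) - 931 = (-46/89 - 98087/27869) - 931 = -10011717/2480341 - 931 = -2319209188/2480341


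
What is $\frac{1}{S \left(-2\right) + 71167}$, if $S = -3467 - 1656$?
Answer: $\frac{1}{81413} \approx 1.2283 \cdot 10^{-5}$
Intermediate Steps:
$S = -5123$
$\frac{1}{S \left(-2\right) + 71167} = \frac{1}{\left(-5123\right) \left(-2\right) + 71167} = \frac{1}{10246 + 71167} = \frac{1}{81413}$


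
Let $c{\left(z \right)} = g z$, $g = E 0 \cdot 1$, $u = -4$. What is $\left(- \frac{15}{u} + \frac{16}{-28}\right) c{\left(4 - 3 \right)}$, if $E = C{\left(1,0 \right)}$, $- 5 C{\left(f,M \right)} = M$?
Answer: $0$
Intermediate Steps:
$C{\left(f,M \right)} = - \frac{M}{5}$
$E = 0$ ($E = \left(- \frac{1}{5}\right) 0 = 0$)
$g = 0$ ($g = 0 \cdot 0 \cdot 1 = 0 \cdot 1 = 0$)
$c{\left(z \right)} = 0$ ($c{\left(z \right)} = 0 z = 0$)
$\left(- \frac{15}{u} + \frac{16}{-28}\right) c{\left(4 - 3 \right)} = \left(- \frac{15}{-4} + \frac{16}{-28}\right) 0 = \left(\left(-15\right) \left(- \frac{1}{4}\right) + 16 \left(- \frac{1}{28}\right)\right) 0 = \left(\frac{15}{4} - \frac{4}{7}\right) 0 = \frac{89}{28} \cdot 0 = 0$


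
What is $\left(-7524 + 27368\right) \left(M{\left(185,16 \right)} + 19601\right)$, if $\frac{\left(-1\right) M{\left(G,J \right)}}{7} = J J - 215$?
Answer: $383267016$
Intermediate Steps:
$M{\left(G,J \right)} = 1505 - 7 J^{2}$ ($M{\left(G,J \right)} = - 7 \left(J J - 215\right) = - 7 \left(J^{2} - 215\right) = - 7 \left(-215 + J^{2}\right) = 1505 - 7 J^{2}$)
$\left(-7524 + 27368\right) \left(M{\left(185,16 \right)} + 19601\right) = \left(-7524 + 27368\right) \left(\left(1505 - 7 \cdot 16^{2}\right) + 19601\right) = 19844 \left(\left(1505 - 1792\right) + 19601\right) = 19844 \left(-287 + 19601\right) = 19844 \cdot 19314 = 383267016$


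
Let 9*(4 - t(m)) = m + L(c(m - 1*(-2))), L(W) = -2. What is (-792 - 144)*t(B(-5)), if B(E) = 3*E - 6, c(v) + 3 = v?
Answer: -6136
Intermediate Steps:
c(v) = -3 + v
B(E) = -6 + 3*E
t(m) = 38/9 - m/9 (t(m) = 4 - (m - 2)/9 = 4 - (-2 + m)/9 = 4 + (2/9 - m/9) = 38/9 - m/9)
(-792 - 144)*t(B(-5)) = (-792 - 144)*(38/9 - (-6 + 3*(-5))/9) = -936*(38/9 - (-6 - 15)/9) = -936*(38/9 - ⅑*(-21)) = -936*(38/9 + 7/3) = -936*59/9 = -6136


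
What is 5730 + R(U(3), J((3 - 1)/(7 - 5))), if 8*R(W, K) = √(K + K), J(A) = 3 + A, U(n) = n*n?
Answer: 5730 + √2/4 ≈ 5730.4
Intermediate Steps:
U(n) = n²
R(W, K) = √2*√K/8 (R(W, K) = √(K + K)/8 = √(2*K)/8 = (√2*√K)/8 = √2*√K/8)
5730 + R(U(3), J((3 - 1)/(7 - 5))) = 5730 + √2*√(3 + (3 - 1)/(7 - 5))/8 = 5730 + √2*√(3 + 2/2)/8 = 5730 + √2*√(3 + 2*(½))/8 = 5730 + √2*√(3 + 1)/8 = 5730 + √2*√4/8 = 5730 + (⅛)*√2*2 = 5730 + √2/4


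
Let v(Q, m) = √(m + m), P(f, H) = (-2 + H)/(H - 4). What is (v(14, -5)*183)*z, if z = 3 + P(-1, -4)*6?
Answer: 2745*I*√10/2 ≈ 4340.2*I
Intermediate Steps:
P(f, H) = (-2 + H)/(-4 + H)
v(Q, m) = √2*√m (v(Q, m) = √(2*m) = √2*√m)
z = 15/2 (z = 3 + ((-2 - 4)/(-4 - 4))*6 = 3 + (-6/(-8))*6 = 3 - ⅛*(-6)*6 = 3 + (¾)*6 = 3 + 9/2 = 15/2 ≈ 7.5000)
(v(14, -5)*183)*z = ((√2*√(-5))*183)*(15/2) = ((√2*(I*√5))*183)*(15/2) = ((I*√10)*183)*(15/2) = (183*I*√10)*(15/2) = 2745*I*√10/2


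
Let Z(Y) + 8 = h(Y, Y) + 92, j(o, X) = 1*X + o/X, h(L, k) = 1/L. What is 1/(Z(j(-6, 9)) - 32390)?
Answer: -25/807647 ≈ -3.0954e-5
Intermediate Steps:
j(o, X) = X + o/X
Z(Y) = 84 + 1/Y (Z(Y) = -8 + (1/Y + 92) = -8 + (92 + 1/Y) = 84 + 1/Y)
1/(Z(j(-6, 9)) - 32390) = 1/((84 + 1/(9 - 6/9)) - 32390) = 1/((84 + 1/(9 - 6*⅑)) - 32390) = 1/((84 + 1/(9 - ⅔)) - 32390) = 1/((84 + 1/(25/3)) - 32390) = 1/((84 + 3/25) - 32390) = 1/(2103/25 - 32390) = 1/(-807647/25) = -25/807647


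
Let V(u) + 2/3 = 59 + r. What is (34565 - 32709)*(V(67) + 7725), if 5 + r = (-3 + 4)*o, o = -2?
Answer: 43298624/3 ≈ 1.4433e+7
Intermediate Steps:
r = -7 (r = -5 + (-3 + 4)*(-2) = -5 + 1*(-2) = -5 - 2 = -7)
V(u) = 154/3 (V(u) = -⅔ + (59 - 7) = -⅔ + 52 = 154/3)
(34565 - 32709)*(V(67) + 7725) = (34565 - 32709)*(154/3 + 7725) = 1856*(23329/3) = 43298624/3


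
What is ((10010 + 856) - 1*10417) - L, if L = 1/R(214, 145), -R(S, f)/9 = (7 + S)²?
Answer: 197366482/439569 ≈ 449.00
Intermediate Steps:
R(S, f) = -9*(7 + S)²
L = -1/439569 (L = 1/(-9*(7 + 214)²) = 1/(-9*221²) = 1/(-9*48841) = 1/(-439569) = -1/439569 ≈ -2.2750e-6)
((10010 + 856) - 1*10417) - L = ((10010 + 856) - 1*10417) - 1*(-1/439569) = (10866 - 10417) + 1/439569 = 449 + 1/439569 = 197366482/439569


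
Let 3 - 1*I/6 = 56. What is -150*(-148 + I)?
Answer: 69900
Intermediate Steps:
I = -318 (I = 18 - 6*56 = 18 - 336 = -318)
-150*(-148 + I) = -150*(-148 - 318) = -150*(-466) = 69900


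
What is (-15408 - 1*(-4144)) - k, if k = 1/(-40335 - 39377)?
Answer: -897875967/79712 ≈ -11264.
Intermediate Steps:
k = -1/79712 (k = 1/(-79712) = -1/79712 ≈ -1.2545e-5)
(-15408 - 1*(-4144)) - k = (-15408 - 1*(-4144)) - 1*(-1/79712) = (-15408 + 4144) + 1/79712 = -11264 + 1/79712 = -897875967/79712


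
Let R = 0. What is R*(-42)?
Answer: 0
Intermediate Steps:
R*(-42) = 0*(-42) = 0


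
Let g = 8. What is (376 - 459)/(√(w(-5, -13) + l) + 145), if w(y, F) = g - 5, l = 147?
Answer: -2407/4175 + 83*√6/4175 ≈ -0.52783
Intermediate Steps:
w(y, F) = 3 (w(y, F) = 8 - 5 = 3)
(376 - 459)/(√(w(-5, -13) + l) + 145) = (376 - 459)/(√(3 + 147) + 145) = -83/(√150 + 145) = -83/(5*√6 + 145) = -83/(145 + 5*√6)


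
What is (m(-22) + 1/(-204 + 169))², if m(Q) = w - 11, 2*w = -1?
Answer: 651249/4900 ≈ 132.91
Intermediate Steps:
w = -½ (w = (½)*(-1) = -½ ≈ -0.50000)
m(Q) = -23/2 (m(Q) = -½ - 11 = -23/2)
(m(-22) + 1/(-204 + 169))² = (-23/2 + 1/(-204 + 169))² = (-23/2 + 1/(-35))² = (-23/2 - 1/35)² = (-807/70)² = 651249/4900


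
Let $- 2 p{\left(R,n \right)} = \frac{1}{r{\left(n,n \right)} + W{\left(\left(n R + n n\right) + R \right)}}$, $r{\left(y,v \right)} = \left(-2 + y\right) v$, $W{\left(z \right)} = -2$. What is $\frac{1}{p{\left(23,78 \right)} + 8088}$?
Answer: $\frac{11852}{95858975} \approx 0.00012364$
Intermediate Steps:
$r{\left(y,v \right)} = v \left(-2 + y\right)$
$p{\left(R,n \right)} = - \frac{1}{2 \left(-2 + n \left(-2 + n\right)\right)}$ ($p{\left(R,n \right)} = - \frac{1}{2 \left(n \left(-2 + n\right) - 2\right)} = - \frac{1}{2 \left(-2 + n \left(-2 + n\right)\right)}$)
$\frac{1}{p{\left(23,78 \right)} + 8088} = \frac{1}{- \frac{1}{-4 + 2 \cdot 78 \left(-2 + 78\right)} + 8088} = \frac{1}{- \frac{1}{-4 + 2 \cdot 78 \cdot 76} + 8088} = \frac{1}{- \frac{1}{-4 + 11856} + 8088} = \frac{1}{- \frac{1}{11852} + 8088} = \frac{1}{\frac{95858975}{11852}} = \frac{11852}{95858975}$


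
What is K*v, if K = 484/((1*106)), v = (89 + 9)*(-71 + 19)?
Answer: -1233232/53 ≈ -23269.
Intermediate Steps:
v = -5096 (v = 98*(-52) = -5096)
K = 242/53 (K = 484/106 = 484*(1/106) = 242/53 ≈ 4.5660)
K*v = (242/53)*(-5096) = -1233232/53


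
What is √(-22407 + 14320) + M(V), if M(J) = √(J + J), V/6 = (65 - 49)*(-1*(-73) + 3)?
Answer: 16*√57 + I*√8087 ≈ 120.8 + 89.928*I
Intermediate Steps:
V = 7296 (V = 6*((65 - 49)*(-1*(-73) + 3)) = 6*(16*(73 + 3)) = 6*(16*76) = 6*1216 = 7296)
M(J) = √2*√J (M(J) = √(2*J) = √2*√J)
√(-22407 + 14320) + M(V) = √(-22407 + 14320) + √2*√7296 = √(-8087) + √2*(8*√114) = I*√8087 + 16*√57 = 16*√57 + I*√8087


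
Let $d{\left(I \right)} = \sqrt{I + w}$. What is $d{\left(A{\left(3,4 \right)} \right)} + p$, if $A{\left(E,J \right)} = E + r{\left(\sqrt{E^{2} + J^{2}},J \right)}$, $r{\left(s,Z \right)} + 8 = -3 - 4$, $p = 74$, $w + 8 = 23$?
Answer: $74 + \sqrt{3} \approx 75.732$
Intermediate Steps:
$w = 15$ ($w = -8 + 23 = 15$)
$r{\left(s,Z \right)} = -15$ ($r{\left(s,Z \right)} = -8 - 7 = -15$)
$A{\left(E,J \right)} = -15 + E$ ($A{\left(E,J \right)} = E - 15 = -15 + E$)
$d{\left(I \right)} = \sqrt{15 + I}$ ($d{\left(I \right)} = \sqrt{I + 15} = \sqrt{15 + I}$)
$d{\left(A{\left(3,4 \right)} \right)} + p = \sqrt{15 + \left(-15 + 3\right)} + 74 = \sqrt{15 - 12} + 74 = \sqrt{3} + 74 = 74 + \sqrt{3}$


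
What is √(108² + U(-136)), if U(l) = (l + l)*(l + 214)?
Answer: 4*I*√597 ≈ 97.734*I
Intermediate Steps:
U(l) = 2*l*(214 + l) (U(l) = (2*l)*(214 + l) = 2*l*(214 + l))
√(108² + U(-136)) = √(108² + 2*(-136)*(214 - 136)) = √(11664 + 2*(-136)*78) = √(11664 - 21216) = √(-9552) = 4*I*√597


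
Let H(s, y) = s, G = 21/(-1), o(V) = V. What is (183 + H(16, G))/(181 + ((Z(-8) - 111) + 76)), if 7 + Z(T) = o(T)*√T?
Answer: 27661/19833 + 3184*I*√2/19833 ≈ 1.3947 + 0.22704*I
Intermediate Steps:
G = -21 (G = 21*(-1) = -21)
Z(T) = -7 + T^(3/2) (Z(T) = -7 + T*√T = -7 + T^(3/2))
(183 + H(16, G))/(181 + ((Z(-8) - 111) + 76)) = (183 + 16)/(181 + (((-7 + (-8)^(3/2)) - 111) + 76)) = 199/(181 + (((-7 - 16*I*√2) - 111) + 76)) = 199/(181 + ((-118 - 16*I*√2) + 76)) = 199/(181 + (-42 - 16*I*√2)) = 199/(139 - 16*I*√2)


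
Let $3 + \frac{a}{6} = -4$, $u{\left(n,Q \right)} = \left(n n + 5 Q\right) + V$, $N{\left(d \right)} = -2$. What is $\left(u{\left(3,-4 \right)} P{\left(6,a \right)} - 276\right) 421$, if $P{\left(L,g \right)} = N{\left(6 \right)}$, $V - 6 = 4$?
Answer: $-115354$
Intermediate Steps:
$V = 10$ ($V = 6 + 4 = 10$)
$u{\left(n,Q \right)} = 10 + n^{2} + 5 Q$ ($u{\left(n,Q \right)} = \left(n n + 5 Q\right) + 10 = \left(n^{2} + 5 Q\right) + 10 = 10 + n^{2} + 5 Q$)
$a = -42$ ($a = -18 + 6 \left(-4\right) = -18 - 24 = -42$)
$P{\left(L,g \right)} = -2$
$\left(u{\left(3,-4 \right)} P{\left(6,a \right)} - 276\right) 421 = \left(\left(10 + 3^{2} + 5 \left(-4\right)\right) \left(-2\right) - 276\right) 421 = \left(\left(10 + 9 - 20\right) \left(-2\right) - 276\right) 421 = \left(\left(-1\right) \left(-2\right) - 276\right) 421 = \left(2 - 276\right) 421 = \left(-274\right) 421 = -115354$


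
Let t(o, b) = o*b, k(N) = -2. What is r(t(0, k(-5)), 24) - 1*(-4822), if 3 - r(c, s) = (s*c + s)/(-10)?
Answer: 24137/5 ≈ 4827.4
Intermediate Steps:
t(o, b) = b*o
r(c, s) = 3 + s/10 + c*s/10 (r(c, s) = 3 - (s*c + s)/(-10) = 3 - (c*s + s)*(-1)/10 = 3 - (s + c*s)*(-1)/10 = 3 - (-s/10 - c*s/10) = 3 + (s/10 + c*s/10) = 3 + s/10 + c*s/10)
r(t(0, k(-5)), 24) - 1*(-4822) = (3 + (⅒)*24 + (⅒)*(-2*0)*24) - 1*(-4822) = (3 + 12/5 + (⅒)*0*24) + 4822 = (3 + 12/5 + 0) + 4822 = 27/5 + 4822 = 24137/5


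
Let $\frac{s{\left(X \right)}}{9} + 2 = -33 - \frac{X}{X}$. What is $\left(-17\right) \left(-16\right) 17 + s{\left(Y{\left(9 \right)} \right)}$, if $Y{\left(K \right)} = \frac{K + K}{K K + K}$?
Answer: $4300$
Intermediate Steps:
$Y{\left(K \right)} = \frac{2 K}{K + K^{2}}$ ($Y{\left(K \right)} = \frac{2 K}{K^{2} + K} = \frac{2 K}{K + K^{2}}$)
$s{\left(X \right)} = -324$ ($s{\left(X \right)} = -18 + 9 \left(-33 - \frac{X}{X}\right) = -18 + 9 \left(-33 - 1\right) = -18 + 9 \left(-34\right) = -18 - 306 = -324$)
$\left(-17\right) \left(-16\right) 17 + s{\left(Y{\left(9 \right)} \right)} = \left(-17\right) \left(-16\right) 17 - 324 = 272 \cdot 17 - 324 = 4624 - 324 = 4300$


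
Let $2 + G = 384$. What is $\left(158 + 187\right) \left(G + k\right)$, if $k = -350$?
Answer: $11040$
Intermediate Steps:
$G = 382$ ($G = -2 + 384 = 382$)
$\left(158 + 187\right) \left(G + k\right) = \left(158 + 187\right) \left(382 - 350\right) = 345 \cdot 32 = 11040$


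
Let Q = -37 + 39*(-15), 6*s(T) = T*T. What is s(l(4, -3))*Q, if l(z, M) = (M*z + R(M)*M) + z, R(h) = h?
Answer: -311/3 ≈ -103.67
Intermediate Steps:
l(z, M) = z + M² + M*z (l(z, M) = (M*z + M*M) + z = (M*z + M²) + z = (M² + M*z) + z = z + M² + M*z)
s(T) = T²/6 (s(T) = (T*T)/6 = T²/6)
Q = -622 (Q = -37 - 585 = -622)
s(l(4, -3))*Q = ((4 + (-3)² - 3*4)²/6)*(-622) = ((4 + 9 - 12)²/6)*(-622) = ((⅙)*1²)*(-622) = ((⅙)*1)*(-622) = (⅙)*(-622) = -311/3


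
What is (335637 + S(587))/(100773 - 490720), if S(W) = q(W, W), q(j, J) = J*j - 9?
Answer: -680197/389947 ≈ -1.7443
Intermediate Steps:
q(j, J) = -9 + J*j
S(W) = -9 + W² (S(W) = -9 + W*W = -9 + W²)
(335637 + S(587))/(100773 - 490720) = (335637 + (-9 + 587²))/(100773 - 490720) = (335637 + (-9 + 344569))/(-389947) = (335637 + 344560)*(-1/389947) = 680197*(-1/389947) = -680197/389947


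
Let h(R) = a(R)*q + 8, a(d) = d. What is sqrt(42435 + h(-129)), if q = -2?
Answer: sqrt(42701) ≈ 206.64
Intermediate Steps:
h(R) = 8 - 2*R (h(R) = R*(-2) + 8 = -2*R + 8 = 8 - 2*R)
sqrt(42435 + h(-129)) = sqrt(42435 + (8 - 2*(-129))) = sqrt(42435 + (8 + 258)) = sqrt(42435 + 266) = sqrt(42701)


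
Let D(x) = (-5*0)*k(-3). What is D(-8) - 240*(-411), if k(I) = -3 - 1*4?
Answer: 98640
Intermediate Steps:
k(I) = -7 (k(I) = -3 - 4 = -7)
D(x) = 0 (D(x) = -5*0*(-7) = 0*(-7) = 0)
D(-8) - 240*(-411) = 0 - 240*(-411) = 0 + 98640 = 98640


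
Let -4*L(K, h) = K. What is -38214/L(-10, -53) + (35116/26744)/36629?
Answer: -18717331339537/1224507470 ≈ -15286.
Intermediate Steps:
L(K, h) = -K/4
-38214/L(-10, -53) + (35116/26744)/36629 = -38214/((-1/4*(-10))) + (35116/26744)/36629 = -38214/5/2 + (35116*(1/26744))*(1/36629) = -38214*2/5 + (8779/6686)*(1/36629) = -76428/5 + 8779/244901494 = -18717331339537/1224507470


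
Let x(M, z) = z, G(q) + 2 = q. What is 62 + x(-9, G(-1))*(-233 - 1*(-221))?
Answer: 98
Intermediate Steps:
G(q) = -2 + q
62 + x(-9, G(-1))*(-233 - 1*(-221)) = 62 + (-2 - 1)*(-233 - 1*(-221)) = 62 - 3*(-233 + 221) = 62 - 3*(-12) = 62 + 36 = 98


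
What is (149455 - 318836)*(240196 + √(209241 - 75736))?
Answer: -40684638676 - 169381*√133505 ≈ -4.0747e+10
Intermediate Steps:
(149455 - 318836)*(240196 + √(209241 - 75736)) = -169381*(240196 + √133505) = -40684638676 - 169381*√133505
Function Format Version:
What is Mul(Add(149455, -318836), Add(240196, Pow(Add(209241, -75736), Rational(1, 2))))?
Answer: Add(-40684638676, Mul(-169381, Pow(133505, Rational(1, 2)))) ≈ -4.0747e+10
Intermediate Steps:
Mul(Add(149455, -318836), Add(240196, Pow(Add(209241, -75736), Rational(1, 2)))) = Mul(-169381, Add(240196, Pow(133505, Rational(1, 2)))) = Add(-40684638676, Mul(-169381, Pow(133505, Rational(1, 2))))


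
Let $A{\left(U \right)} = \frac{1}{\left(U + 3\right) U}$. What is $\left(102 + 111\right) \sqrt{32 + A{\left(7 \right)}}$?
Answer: $\frac{639 \sqrt{17430}}{70} \approx 1205.2$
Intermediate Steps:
$A{\left(U \right)} = \frac{1}{U \left(3 + U\right)}$ ($A{\left(U \right)} = \frac{1}{\left(3 + U\right) U} = \frac{1}{U \left(3 + U\right)}$)
$\left(102 + 111\right) \sqrt{32 + A{\left(7 \right)}} = \left(102 + 111\right) \sqrt{32 + \frac{1}{7 \left(3 + 7\right)}} = 213 \sqrt{32 + \frac{1}{7 \cdot 10}} = 213 \sqrt{32 + \frac{1}{7} \cdot \frac{1}{10}} = 213 \sqrt{32 + \frac{1}{70}} = 213 \sqrt{\frac{2241}{70}} = 213 \frac{3 \sqrt{17430}}{70} = \frac{639 \sqrt{17430}}{70}$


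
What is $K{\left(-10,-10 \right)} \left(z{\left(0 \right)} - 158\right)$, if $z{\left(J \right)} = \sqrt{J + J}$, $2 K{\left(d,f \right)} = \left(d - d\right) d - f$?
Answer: $-790$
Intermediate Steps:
$K{\left(d,f \right)} = - \frac{f}{2}$ ($K{\left(d,f \right)} = \frac{\left(d - d\right) d - f}{2} = \frac{0 d - f}{2} = \frac{0 - f}{2} = \frac{\left(-1\right) f}{2} = - \frac{f}{2}$)
$z{\left(J \right)} = \sqrt{2} \sqrt{J}$ ($z{\left(J \right)} = \sqrt{2 J} = \sqrt{2} \sqrt{J}$)
$K{\left(-10,-10 \right)} \left(z{\left(0 \right)} - 158\right) = \left(- \frac{1}{2}\right) \left(-10\right) \left(\sqrt{2} \sqrt{0} - 158\right) = 5 \left(\sqrt{2} \cdot 0 - 158\right) = 5 \left(0 - 158\right) = 5 \left(-158\right) = -790$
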